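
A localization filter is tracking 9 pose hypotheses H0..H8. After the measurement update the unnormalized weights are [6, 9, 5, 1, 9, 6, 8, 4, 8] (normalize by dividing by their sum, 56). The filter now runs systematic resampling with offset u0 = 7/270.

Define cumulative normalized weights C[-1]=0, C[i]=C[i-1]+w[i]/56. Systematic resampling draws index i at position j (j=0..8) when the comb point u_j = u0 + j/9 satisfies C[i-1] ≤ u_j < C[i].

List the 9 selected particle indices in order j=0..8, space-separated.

0 1 1 3 4 5 6 7 8

C = [3/28, 15/56, 5/14, 3/8, 15/28, 9/14, 11/14, 6/7, 1]
j=0: u_0=7/270 ∈ [0, 3/28) → index 0
j=1: u_1=37/270 ∈ [3/28, 15/56) → index 1
j=2: u_2=67/270 ∈ [3/28, 15/56) → index 1
j=3: u_3=97/270 ∈ [5/14, 3/8) → index 3
j=4: u_4=127/270 ∈ [3/8, 15/28) → index 4
j=5: u_5=157/270 ∈ [15/28, 9/14) → index 5
j=6: u_6=187/270 ∈ [9/14, 11/14) → index 6
j=7: u_7=217/270 ∈ [11/14, 6/7) → index 7
j=8: u_8=247/270 ∈ [6/7, 1) → index 8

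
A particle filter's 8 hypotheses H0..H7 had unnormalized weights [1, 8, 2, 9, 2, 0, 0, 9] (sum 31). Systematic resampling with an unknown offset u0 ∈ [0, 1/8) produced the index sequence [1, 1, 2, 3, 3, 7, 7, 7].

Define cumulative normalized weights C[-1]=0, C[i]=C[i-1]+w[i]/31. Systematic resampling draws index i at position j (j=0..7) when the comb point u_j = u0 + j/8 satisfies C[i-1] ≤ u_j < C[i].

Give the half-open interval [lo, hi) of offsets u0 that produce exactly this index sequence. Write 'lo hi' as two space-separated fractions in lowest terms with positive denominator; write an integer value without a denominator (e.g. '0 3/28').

21/248 13/124

C = [1/31, 9/31, 11/31, 20/31, 22/31, 22/31, 22/31, 1]
j=0 picked index 1: u0 ∈ [1/31, 9/31)
j=1 picked index 1: u0 ∈ [-23/248, 41/248)
j=2 picked index 2: u0 ∈ [5/124, 13/124)
j=3 picked index 3: u0 ∈ [-5/248, 67/248)
j=4 picked index 3: u0 ∈ [-9/62, 9/62)
j=5 picked index 7: u0 ∈ [21/248, 3/8)
j=6 picked index 7: u0 ∈ [-5/124, 1/4)
j=7 picked index 7: u0 ∈ [-41/248, 1/8)
intersection: [21/248, 13/124)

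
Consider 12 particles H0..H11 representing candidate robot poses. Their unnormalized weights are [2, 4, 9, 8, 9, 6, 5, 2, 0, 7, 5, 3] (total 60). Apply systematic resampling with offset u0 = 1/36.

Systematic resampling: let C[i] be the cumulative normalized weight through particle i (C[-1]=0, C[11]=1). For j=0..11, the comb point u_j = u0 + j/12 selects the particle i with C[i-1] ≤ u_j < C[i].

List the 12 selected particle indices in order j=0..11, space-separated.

C = [1/30, 1/10, 1/4, 23/60, 8/15, 19/30, 43/60, 3/4, 3/4, 13/15, 19/20, 1]
j=0: u_0=1/36 ∈ [0, 1/30) → index 0
j=1: u_1=1/9 ∈ [1/10, 1/4) → index 2
j=2: u_2=7/36 ∈ [1/10, 1/4) → index 2
j=3: u_3=5/18 ∈ [1/4, 23/60) → index 3
j=4: u_4=13/36 ∈ [1/4, 23/60) → index 3
j=5: u_5=4/9 ∈ [23/60, 8/15) → index 4
j=6: u_6=19/36 ∈ [23/60, 8/15) → index 4
j=7: u_7=11/18 ∈ [8/15, 19/30) → index 5
j=8: u_8=25/36 ∈ [19/30, 43/60) → index 6
j=9: u_9=7/9 ∈ [3/4, 13/15) → index 9
j=10: u_10=31/36 ∈ [3/4, 13/15) → index 9
j=11: u_11=17/18 ∈ [13/15, 19/20) → index 10

0 2 2 3 3 4 4 5 6 9 9 10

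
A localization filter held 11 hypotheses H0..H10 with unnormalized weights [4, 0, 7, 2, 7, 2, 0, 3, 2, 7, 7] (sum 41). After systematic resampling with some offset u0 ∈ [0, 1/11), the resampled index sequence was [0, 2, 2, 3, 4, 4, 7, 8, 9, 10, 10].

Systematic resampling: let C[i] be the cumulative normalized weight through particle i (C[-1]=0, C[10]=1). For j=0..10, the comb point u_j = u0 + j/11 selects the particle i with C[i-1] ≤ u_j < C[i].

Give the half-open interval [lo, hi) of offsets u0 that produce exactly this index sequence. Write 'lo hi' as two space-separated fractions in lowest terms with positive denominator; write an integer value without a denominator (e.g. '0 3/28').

5/451 10/451

C = [4/41, 4/41, 11/41, 13/41, 20/41, 22/41, 22/41, 25/41, 27/41, 34/41, 1]
j=0 picked index 0: u0 ∈ [0, 4/41)
j=1 picked index 2: u0 ∈ [3/451, 80/451)
j=2 picked index 2: u0 ∈ [-38/451, 39/451)
j=3 picked index 3: u0 ∈ [-2/451, 20/451)
j=4 picked index 4: u0 ∈ [-21/451, 56/451)
j=5 picked index 4: u0 ∈ [-62/451, 15/451)
j=6 picked index 7: u0 ∈ [-4/451, 29/451)
j=7 picked index 8: u0 ∈ [-12/451, 10/451)
j=8 picked index 9: u0 ∈ [-31/451, 46/451)
j=9 picked index 10: u0 ∈ [5/451, 2/11)
j=10 picked index 10: u0 ∈ [-36/451, 1/11)
intersection: [5/451, 10/451)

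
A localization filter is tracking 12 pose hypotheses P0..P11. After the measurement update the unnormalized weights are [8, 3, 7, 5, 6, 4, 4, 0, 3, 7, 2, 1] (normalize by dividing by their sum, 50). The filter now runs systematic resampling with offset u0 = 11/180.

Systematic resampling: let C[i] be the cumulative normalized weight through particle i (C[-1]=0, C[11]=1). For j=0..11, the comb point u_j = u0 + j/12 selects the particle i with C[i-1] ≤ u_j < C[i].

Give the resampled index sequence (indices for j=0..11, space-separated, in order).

C = [4/25, 11/50, 9/25, 23/50, 29/50, 33/50, 37/50, 37/50, 4/5, 47/50, 49/50, 1]
j=0: u_0=11/180 ∈ [0, 4/25) → index 0
j=1: u_1=13/90 ∈ [0, 4/25) → index 0
j=2: u_2=41/180 ∈ [11/50, 9/25) → index 2
j=3: u_3=14/45 ∈ [11/50, 9/25) → index 2
j=4: u_4=71/180 ∈ [9/25, 23/50) → index 3
j=5: u_5=43/90 ∈ [23/50, 29/50) → index 4
j=6: u_6=101/180 ∈ [23/50, 29/50) → index 4
j=7: u_7=29/45 ∈ [29/50, 33/50) → index 5
j=8: u_8=131/180 ∈ [33/50, 37/50) → index 6
j=9: u_9=73/90 ∈ [4/5, 47/50) → index 9
j=10: u_10=161/180 ∈ [4/5, 47/50) → index 9
j=11: u_11=44/45 ∈ [47/50, 49/50) → index 10

0 0 2 2 3 4 4 5 6 9 9 10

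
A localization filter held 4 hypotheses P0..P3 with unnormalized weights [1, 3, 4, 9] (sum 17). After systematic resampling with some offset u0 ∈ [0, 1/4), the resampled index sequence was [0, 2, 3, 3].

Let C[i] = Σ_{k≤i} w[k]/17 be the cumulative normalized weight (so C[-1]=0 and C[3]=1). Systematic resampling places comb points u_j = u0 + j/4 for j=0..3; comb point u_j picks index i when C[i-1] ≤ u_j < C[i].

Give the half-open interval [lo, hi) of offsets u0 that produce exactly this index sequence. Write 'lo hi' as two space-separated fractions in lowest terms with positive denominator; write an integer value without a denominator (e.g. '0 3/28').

C = [1/17, 4/17, 8/17, 1]
j=0 picked index 0: u0 ∈ [0, 1/17)
j=1 picked index 2: u0 ∈ [-1/68, 15/68)
j=2 picked index 3: u0 ∈ [-1/34, 1/2)
j=3 picked index 3: u0 ∈ [-19/68, 1/4)
intersection: [0, 1/17)

0 1/17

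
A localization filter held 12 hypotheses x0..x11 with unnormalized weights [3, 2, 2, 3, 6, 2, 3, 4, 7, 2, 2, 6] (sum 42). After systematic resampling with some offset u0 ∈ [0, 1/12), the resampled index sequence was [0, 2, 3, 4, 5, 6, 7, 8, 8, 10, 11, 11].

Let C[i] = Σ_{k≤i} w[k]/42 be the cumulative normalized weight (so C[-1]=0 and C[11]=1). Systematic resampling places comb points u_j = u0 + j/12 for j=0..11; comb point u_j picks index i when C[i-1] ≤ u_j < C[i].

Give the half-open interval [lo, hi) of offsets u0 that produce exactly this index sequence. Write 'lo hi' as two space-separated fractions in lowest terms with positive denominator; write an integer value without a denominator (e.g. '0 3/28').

5/84 1/14

C = [1/14, 5/42, 1/6, 5/21, 8/21, 3/7, 1/2, 25/42, 16/21, 17/21, 6/7, 1]
j=0 picked index 0: u0 ∈ [0, 1/14)
j=1 picked index 2: u0 ∈ [1/28, 1/12)
j=2 picked index 3: u0 ∈ [0, 1/14)
j=3 picked index 4: u0 ∈ [-1/84, 11/84)
j=4 picked index 5: u0 ∈ [1/21, 2/21)
j=5 picked index 6: u0 ∈ [1/84, 1/12)
j=6 picked index 7: u0 ∈ [0, 2/21)
j=7 picked index 8: u0 ∈ [1/84, 5/28)
j=8 picked index 8: u0 ∈ [-1/14, 2/21)
j=9 picked index 10: u0 ∈ [5/84, 3/28)
j=10 picked index 11: u0 ∈ [1/42, 1/6)
j=11 picked index 11: u0 ∈ [-5/84, 1/12)
intersection: [5/84, 1/14)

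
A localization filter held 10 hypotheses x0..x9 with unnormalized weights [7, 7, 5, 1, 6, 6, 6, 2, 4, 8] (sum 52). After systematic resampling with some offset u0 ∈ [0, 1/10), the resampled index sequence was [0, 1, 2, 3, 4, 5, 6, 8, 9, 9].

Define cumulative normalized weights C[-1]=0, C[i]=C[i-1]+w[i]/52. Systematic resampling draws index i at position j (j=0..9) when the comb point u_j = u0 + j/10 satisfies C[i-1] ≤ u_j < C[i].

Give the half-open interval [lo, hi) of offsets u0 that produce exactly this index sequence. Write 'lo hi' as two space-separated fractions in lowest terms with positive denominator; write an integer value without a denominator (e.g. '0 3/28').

9/130 11/130

C = [7/52, 7/26, 19/52, 5/13, 1/2, 8/13, 19/26, 10/13, 11/13, 1]
j=0 picked index 0: u0 ∈ [0, 7/52)
j=1 picked index 1: u0 ∈ [9/260, 11/65)
j=2 picked index 2: u0 ∈ [9/130, 43/260)
j=3 picked index 3: u0 ∈ [17/260, 11/130)
j=4 picked index 4: u0 ∈ [-1/65, 1/10)
j=5 picked index 5: u0 ∈ [0, 3/26)
j=6 picked index 6: u0 ∈ [1/65, 17/130)
j=7 picked index 8: u0 ∈ [9/130, 19/130)
j=8 picked index 9: u0 ∈ [3/65, 1/5)
j=9 picked index 9: u0 ∈ [-7/130, 1/10)
intersection: [9/130, 11/130)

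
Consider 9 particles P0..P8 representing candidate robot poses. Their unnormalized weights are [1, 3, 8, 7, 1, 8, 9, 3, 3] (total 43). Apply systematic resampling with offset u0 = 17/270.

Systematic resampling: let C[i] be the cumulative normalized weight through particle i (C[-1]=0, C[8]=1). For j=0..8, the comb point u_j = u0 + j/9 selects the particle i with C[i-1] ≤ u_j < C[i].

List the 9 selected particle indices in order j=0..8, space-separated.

C = [1/43, 4/43, 12/43, 19/43, 20/43, 28/43, 37/43, 40/43, 1]
j=0: u_0=17/270 ∈ [1/43, 4/43) → index 1
j=1: u_1=47/270 ∈ [4/43, 12/43) → index 2
j=2: u_2=77/270 ∈ [12/43, 19/43) → index 3
j=3: u_3=107/270 ∈ [12/43, 19/43) → index 3
j=4: u_4=137/270 ∈ [20/43, 28/43) → index 5
j=5: u_5=167/270 ∈ [20/43, 28/43) → index 5
j=6: u_6=197/270 ∈ [28/43, 37/43) → index 6
j=7: u_7=227/270 ∈ [28/43, 37/43) → index 6
j=8: u_8=257/270 ∈ [40/43, 1) → index 8

1 2 3 3 5 5 6 6 8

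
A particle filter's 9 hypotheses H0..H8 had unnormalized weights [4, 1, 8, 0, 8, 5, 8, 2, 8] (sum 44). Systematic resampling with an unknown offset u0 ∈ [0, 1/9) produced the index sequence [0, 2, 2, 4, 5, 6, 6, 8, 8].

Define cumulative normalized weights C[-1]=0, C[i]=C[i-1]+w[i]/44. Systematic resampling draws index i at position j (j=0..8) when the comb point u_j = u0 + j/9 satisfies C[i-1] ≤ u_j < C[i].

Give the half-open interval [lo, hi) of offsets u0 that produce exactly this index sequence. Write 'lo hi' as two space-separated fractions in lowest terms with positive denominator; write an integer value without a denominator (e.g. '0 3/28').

4/99 29/396

C = [1/11, 5/44, 13/44, 13/44, 21/44, 13/22, 17/22, 9/11, 1]
j=0 picked index 0: u0 ∈ [0, 1/11)
j=1 picked index 2: u0 ∈ [1/396, 73/396)
j=2 picked index 2: u0 ∈ [-43/396, 29/396)
j=3 picked index 4: u0 ∈ [-5/132, 19/132)
j=4 picked index 5: u0 ∈ [13/396, 29/198)
j=5 picked index 6: u0 ∈ [7/198, 43/198)
j=6 picked index 6: u0 ∈ [-5/66, 7/66)
j=7 picked index 8: u0 ∈ [4/99, 2/9)
j=8 picked index 8: u0 ∈ [-7/99, 1/9)
intersection: [4/99, 29/396)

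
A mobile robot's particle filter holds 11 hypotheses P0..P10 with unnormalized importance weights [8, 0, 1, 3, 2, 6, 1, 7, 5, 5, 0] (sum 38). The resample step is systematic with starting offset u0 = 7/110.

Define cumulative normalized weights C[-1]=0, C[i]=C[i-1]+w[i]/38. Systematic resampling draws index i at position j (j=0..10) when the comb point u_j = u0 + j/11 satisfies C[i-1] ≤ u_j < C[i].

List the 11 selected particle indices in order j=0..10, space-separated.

C = [4/19, 4/19, 9/38, 6/19, 7/19, 10/19, 21/38, 14/19, 33/38, 1, 1]
j=0: u_0=7/110 ∈ [0, 4/19) → index 0
j=1: u_1=17/110 ∈ [0, 4/19) → index 0
j=2: u_2=27/110 ∈ [9/38, 6/19) → index 3
j=3: u_3=37/110 ∈ [6/19, 7/19) → index 4
j=4: u_4=47/110 ∈ [7/19, 10/19) → index 5
j=5: u_5=57/110 ∈ [7/19, 10/19) → index 5
j=6: u_6=67/110 ∈ [21/38, 14/19) → index 7
j=7: u_7=7/10 ∈ [21/38, 14/19) → index 7
j=8: u_8=87/110 ∈ [14/19, 33/38) → index 8
j=9: u_9=97/110 ∈ [33/38, 1) → index 9
j=10: u_10=107/110 ∈ [33/38, 1) → index 9

0 0 3 4 5 5 7 7 8 9 9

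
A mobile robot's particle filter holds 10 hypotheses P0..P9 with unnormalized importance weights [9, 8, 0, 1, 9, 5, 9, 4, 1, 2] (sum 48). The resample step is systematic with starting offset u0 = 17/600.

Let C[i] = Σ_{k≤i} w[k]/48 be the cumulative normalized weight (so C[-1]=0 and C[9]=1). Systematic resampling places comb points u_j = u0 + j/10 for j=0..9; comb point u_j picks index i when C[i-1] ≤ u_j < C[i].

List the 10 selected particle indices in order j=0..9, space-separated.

0 0 1 1 4 4 5 6 6 7

C = [3/16, 17/48, 17/48, 3/8, 9/16, 2/3, 41/48, 15/16, 23/24, 1]
j=0: u_0=17/600 ∈ [0, 3/16) → index 0
j=1: u_1=77/600 ∈ [0, 3/16) → index 0
j=2: u_2=137/600 ∈ [3/16, 17/48) → index 1
j=3: u_3=197/600 ∈ [3/16, 17/48) → index 1
j=4: u_4=257/600 ∈ [3/8, 9/16) → index 4
j=5: u_5=317/600 ∈ [3/8, 9/16) → index 4
j=6: u_6=377/600 ∈ [9/16, 2/3) → index 5
j=7: u_7=437/600 ∈ [2/3, 41/48) → index 6
j=8: u_8=497/600 ∈ [2/3, 41/48) → index 6
j=9: u_9=557/600 ∈ [41/48, 15/16) → index 7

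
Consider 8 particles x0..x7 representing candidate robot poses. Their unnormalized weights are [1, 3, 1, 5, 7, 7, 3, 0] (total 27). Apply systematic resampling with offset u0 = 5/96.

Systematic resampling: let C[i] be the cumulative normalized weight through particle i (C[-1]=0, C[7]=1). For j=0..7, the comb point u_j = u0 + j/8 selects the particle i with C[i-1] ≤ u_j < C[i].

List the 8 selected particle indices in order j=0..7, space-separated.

1 2 3 4 4 5 5 6

C = [1/27, 4/27, 5/27, 10/27, 17/27, 8/9, 1, 1]
j=0: u_0=5/96 ∈ [1/27, 4/27) → index 1
j=1: u_1=17/96 ∈ [4/27, 5/27) → index 2
j=2: u_2=29/96 ∈ [5/27, 10/27) → index 3
j=3: u_3=41/96 ∈ [10/27, 17/27) → index 4
j=4: u_4=53/96 ∈ [10/27, 17/27) → index 4
j=5: u_5=65/96 ∈ [17/27, 8/9) → index 5
j=6: u_6=77/96 ∈ [17/27, 8/9) → index 5
j=7: u_7=89/96 ∈ [8/9, 1) → index 6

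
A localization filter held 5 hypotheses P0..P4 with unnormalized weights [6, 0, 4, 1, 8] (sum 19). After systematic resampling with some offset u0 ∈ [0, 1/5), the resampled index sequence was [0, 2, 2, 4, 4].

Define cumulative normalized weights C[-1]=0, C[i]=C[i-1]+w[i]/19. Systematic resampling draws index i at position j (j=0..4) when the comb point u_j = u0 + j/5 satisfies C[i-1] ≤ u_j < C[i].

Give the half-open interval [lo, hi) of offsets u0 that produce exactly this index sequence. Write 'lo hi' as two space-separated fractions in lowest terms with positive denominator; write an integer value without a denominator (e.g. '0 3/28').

C = [6/19, 6/19, 10/19, 11/19, 1]
j=0 picked index 0: u0 ∈ [0, 6/19)
j=1 picked index 2: u0 ∈ [11/95, 31/95)
j=2 picked index 2: u0 ∈ [-8/95, 12/95)
j=3 picked index 4: u0 ∈ [-2/95, 2/5)
j=4 picked index 4: u0 ∈ [-21/95, 1/5)
intersection: [11/95, 12/95)

11/95 12/95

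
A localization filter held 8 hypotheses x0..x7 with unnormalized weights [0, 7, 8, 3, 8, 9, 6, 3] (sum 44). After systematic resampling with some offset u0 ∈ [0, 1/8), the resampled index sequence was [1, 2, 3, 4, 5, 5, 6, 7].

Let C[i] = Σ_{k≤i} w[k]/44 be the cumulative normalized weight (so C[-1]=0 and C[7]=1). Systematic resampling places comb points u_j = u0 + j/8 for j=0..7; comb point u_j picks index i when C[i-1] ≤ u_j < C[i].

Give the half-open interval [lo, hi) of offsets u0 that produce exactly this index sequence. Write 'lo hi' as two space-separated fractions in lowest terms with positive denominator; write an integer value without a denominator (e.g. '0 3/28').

1/11 1/8

C = [0, 7/44, 15/44, 9/22, 13/22, 35/44, 41/44, 1]
j=0 picked index 1: u0 ∈ [0, 7/44)
j=1 picked index 2: u0 ∈ [3/88, 19/88)
j=2 picked index 3: u0 ∈ [1/11, 7/44)
j=3 picked index 4: u0 ∈ [3/88, 19/88)
j=4 picked index 5: u0 ∈ [1/11, 13/44)
j=5 picked index 5: u0 ∈ [-3/88, 15/88)
j=6 picked index 6: u0 ∈ [1/22, 2/11)
j=7 picked index 7: u0 ∈ [5/88, 1/8)
intersection: [1/11, 1/8)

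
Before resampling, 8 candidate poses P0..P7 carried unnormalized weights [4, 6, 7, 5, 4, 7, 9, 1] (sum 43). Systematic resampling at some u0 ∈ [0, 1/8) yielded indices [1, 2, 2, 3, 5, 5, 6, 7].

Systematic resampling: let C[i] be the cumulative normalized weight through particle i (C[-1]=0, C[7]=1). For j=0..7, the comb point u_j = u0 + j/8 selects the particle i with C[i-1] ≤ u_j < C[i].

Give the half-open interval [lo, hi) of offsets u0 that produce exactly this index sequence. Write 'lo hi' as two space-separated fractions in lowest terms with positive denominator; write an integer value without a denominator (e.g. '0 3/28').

C = [4/43, 10/43, 17/43, 22/43, 26/43, 33/43, 42/43, 1]
j=0 picked index 1: u0 ∈ [4/43, 10/43)
j=1 picked index 2: u0 ∈ [37/344, 93/344)
j=2 picked index 2: u0 ∈ [-3/172, 25/172)
j=3 picked index 3: u0 ∈ [7/344, 47/344)
j=4 picked index 5: u0 ∈ [9/86, 23/86)
j=5 picked index 5: u0 ∈ [-7/344, 49/344)
j=6 picked index 6: u0 ∈ [3/172, 39/172)
j=7 picked index 7: u0 ∈ [35/344, 1/8)
intersection: [37/344, 1/8)

37/344 1/8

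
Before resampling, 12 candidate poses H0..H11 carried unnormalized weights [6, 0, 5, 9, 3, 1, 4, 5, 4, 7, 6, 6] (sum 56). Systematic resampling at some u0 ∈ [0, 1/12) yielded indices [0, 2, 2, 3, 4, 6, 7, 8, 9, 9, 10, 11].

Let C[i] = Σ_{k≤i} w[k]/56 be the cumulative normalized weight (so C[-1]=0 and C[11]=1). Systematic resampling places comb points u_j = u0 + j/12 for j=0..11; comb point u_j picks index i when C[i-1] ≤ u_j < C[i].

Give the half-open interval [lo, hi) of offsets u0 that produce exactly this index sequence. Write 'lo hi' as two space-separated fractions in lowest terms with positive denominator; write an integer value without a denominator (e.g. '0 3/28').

1/42 5/168

C = [3/28, 3/28, 11/56, 5/14, 23/56, 3/7, 1/2, 33/56, 37/56, 11/14, 25/28, 1]
j=0 picked index 0: u0 ∈ [0, 3/28)
j=1 picked index 2: u0 ∈ [1/42, 19/168)
j=2 picked index 2: u0 ∈ [-5/84, 5/168)
j=3 picked index 3: u0 ∈ [-3/56, 3/28)
j=4 picked index 4: u0 ∈ [1/42, 13/168)
j=5 picked index 6: u0 ∈ [1/84, 1/12)
j=6 picked index 7: u0 ∈ [0, 5/56)
j=7 picked index 8: u0 ∈ [1/168, 13/168)
j=8 picked index 9: u0 ∈ [-1/168, 5/42)
j=9 picked index 9: u0 ∈ [-5/56, 1/28)
j=10 picked index 10: u0 ∈ [-1/21, 5/84)
j=11 picked index 11: u0 ∈ [-1/42, 1/12)
intersection: [1/42, 5/168)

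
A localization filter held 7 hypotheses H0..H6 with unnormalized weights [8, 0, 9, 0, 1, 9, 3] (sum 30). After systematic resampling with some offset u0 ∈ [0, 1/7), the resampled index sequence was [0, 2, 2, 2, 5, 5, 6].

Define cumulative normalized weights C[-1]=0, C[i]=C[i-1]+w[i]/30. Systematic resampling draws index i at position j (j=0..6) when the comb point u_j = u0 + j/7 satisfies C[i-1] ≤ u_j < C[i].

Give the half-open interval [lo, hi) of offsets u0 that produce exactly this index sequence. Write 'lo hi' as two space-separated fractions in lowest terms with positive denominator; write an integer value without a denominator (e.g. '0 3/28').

C = [4/15, 4/15, 17/30, 17/30, 3/5, 9/10, 1]
j=0 picked index 0: u0 ∈ [0, 4/15)
j=1 picked index 2: u0 ∈ [13/105, 89/210)
j=2 picked index 2: u0 ∈ [-2/105, 59/210)
j=3 picked index 2: u0 ∈ [-17/105, 29/210)
j=4 picked index 5: u0 ∈ [1/35, 23/70)
j=5 picked index 5: u0 ∈ [-4/35, 13/70)
j=6 picked index 6: u0 ∈ [3/70, 1/7)
intersection: [13/105, 29/210)

13/105 29/210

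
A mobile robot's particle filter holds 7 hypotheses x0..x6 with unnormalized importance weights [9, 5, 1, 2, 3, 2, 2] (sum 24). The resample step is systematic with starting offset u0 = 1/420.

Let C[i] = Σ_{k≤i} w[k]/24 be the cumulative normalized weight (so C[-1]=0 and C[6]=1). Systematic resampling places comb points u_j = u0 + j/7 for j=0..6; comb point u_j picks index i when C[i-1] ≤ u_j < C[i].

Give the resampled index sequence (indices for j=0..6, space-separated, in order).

0 0 0 1 1 4 5

C = [3/8, 7/12, 5/8, 17/24, 5/6, 11/12, 1]
j=0: u_0=1/420 ∈ [0, 3/8) → index 0
j=1: u_1=61/420 ∈ [0, 3/8) → index 0
j=2: u_2=121/420 ∈ [0, 3/8) → index 0
j=3: u_3=181/420 ∈ [3/8, 7/12) → index 1
j=4: u_4=241/420 ∈ [3/8, 7/12) → index 1
j=5: u_5=43/60 ∈ [17/24, 5/6) → index 4
j=6: u_6=361/420 ∈ [5/6, 11/12) → index 5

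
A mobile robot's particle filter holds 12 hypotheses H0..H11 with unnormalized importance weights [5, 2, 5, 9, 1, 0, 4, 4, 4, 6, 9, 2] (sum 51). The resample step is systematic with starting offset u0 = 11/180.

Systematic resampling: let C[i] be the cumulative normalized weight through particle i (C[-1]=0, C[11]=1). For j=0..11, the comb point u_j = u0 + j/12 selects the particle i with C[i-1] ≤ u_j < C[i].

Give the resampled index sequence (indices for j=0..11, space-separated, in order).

0 2 2 3 3 6 7 8 9 10 10 11

C = [5/51, 7/51, 4/17, 7/17, 22/51, 22/51, 26/51, 10/17, 2/3, 40/51, 49/51, 1]
j=0: u_0=11/180 ∈ [0, 5/51) → index 0
j=1: u_1=13/90 ∈ [7/51, 4/17) → index 2
j=2: u_2=41/180 ∈ [7/51, 4/17) → index 2
j=3: u_3=14/45 ∈ [4/17, 7/17) → index 3
j=4: u_4=71/180 ∈ [4/17, 7/17) → index 3
j=5: u_5=43/90 ∈ [22/51, 26/51) → index 6
j=6: u_6=101/180 ∈ [26/51, 10/17) → index 7
j=7: u_7=29/45 ∈ [10/17, 2/3) → index 8
j=8: u_8=131/180 ∈ [2/3, 40/51) → index 9
j=9: u_9=73/90 ∈ [40/51, 49/51) → index 10
j=10: u_10=161/180 ∈ [40/51, 49/51) → index 10
j=11: u_11=44/45 ∈ [49/51, 1) → index 11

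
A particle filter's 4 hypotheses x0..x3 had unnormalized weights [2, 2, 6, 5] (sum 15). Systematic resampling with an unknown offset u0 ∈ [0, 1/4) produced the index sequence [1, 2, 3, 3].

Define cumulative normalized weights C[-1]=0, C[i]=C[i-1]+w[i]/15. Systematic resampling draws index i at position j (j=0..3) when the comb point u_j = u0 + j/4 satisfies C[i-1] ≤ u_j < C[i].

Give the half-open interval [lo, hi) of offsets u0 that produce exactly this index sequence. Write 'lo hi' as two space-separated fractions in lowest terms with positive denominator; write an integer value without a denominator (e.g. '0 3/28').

1/6 1/4

C = [2/15, 4/15, 2/3, 1]
j=0 picked index 1: u0 ∈ [2/15, 4/15)
j=1 picked index 2: u0 ∈ [1/60, 5/12)
j=2 picked index 3: u0 ∈ [1/6, 1/2)
j=3 picked index 3: u0 ∈ [-1/12, 1/4)
intersection: [1/6, 1/4)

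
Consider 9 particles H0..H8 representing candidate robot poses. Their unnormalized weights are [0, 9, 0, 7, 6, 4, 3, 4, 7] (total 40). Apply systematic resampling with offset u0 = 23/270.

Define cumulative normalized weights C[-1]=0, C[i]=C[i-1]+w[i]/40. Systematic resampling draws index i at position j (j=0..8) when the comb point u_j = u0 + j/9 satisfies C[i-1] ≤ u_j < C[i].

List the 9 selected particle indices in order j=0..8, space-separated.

1 1 3 4 4 5 7 8 8

C = [0, 9/40, 9/40, 2/5, 11/20, 13/20, 29/40, 33/40, 1]
j=0: u_0=23/270 ∈ [0, 9/40) → index 1
j=1: u_1=53/270 ∈ [0, 9/40) → index 1
j=2: u_2=83/270 ∈ [9/40, 2/5) → index 3
j=3: u_3=113/270 ∈ [2/5, 11/20) → index 4
j=4: u_4=143/270 ∈ [2/5, 11/20) → index 4
j=5: u_5=173/270 ∈ [11/20, 13/20) → index 5
j=6: u_6=203/270 ∈ [29/40, 33/40) → index 7
j=7: u_7=233/270 ∈ [33/40, 1) → index 8
j=8: u_8=263/270 ∈ [33/40, 1) → index 8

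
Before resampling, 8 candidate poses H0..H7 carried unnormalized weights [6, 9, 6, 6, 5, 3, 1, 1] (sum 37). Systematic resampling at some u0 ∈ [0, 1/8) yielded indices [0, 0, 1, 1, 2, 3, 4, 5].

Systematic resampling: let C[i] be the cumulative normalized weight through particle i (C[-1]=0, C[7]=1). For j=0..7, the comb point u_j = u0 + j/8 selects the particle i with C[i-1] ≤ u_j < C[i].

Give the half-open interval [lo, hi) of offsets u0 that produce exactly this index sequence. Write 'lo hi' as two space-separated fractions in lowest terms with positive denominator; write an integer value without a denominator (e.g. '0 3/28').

C = [6/37, 15/37, 21/37, 27/37, 32/37, 35/37, 36/37, 1]
j=0 picked index 0: u0 ∈ [0, 6/37)
j=1 picked index 0: u0 ∈ [-1/8, 11/296)
j=2 picked index 1: u0 ∈ [-13/148, 23/148)
j=3 picked index 1: u0 ∈ [-63/296, 9/296)
j=4 picked index 2: u0 ∈ [-7/74, 5/74)
j=5 picked index 3: u0 ∈ [-17/296, 31/296)
j=6 picked index 4: u0 ∈ [-3/148, 17/148)
j=7 picked index 5: u0 ∈ [-3/296, 21/296)
intersection: [0, 9/296)

0 9/296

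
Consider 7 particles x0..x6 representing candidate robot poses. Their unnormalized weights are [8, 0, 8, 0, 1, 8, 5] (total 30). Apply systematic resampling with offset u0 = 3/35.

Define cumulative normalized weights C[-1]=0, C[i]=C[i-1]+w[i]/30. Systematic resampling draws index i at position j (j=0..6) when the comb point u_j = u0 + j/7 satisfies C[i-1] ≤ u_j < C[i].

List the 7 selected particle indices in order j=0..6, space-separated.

C = [4/15, 4/15, 8/15, 8/15, 17/30, 5/6, 1]
j=0: u_0=3/35 ∈ [0, 4/15) → index 0
j=1: u_1=8/35 ∈ [0, 4/15) → index 0
j=2: u_2=13/35 ∈ [4/15, 8/15) → index 2
j=3: u_3=18/35 ∈ [4/15, 8/15) → index 2
j=4: u_4=23/35 ∈ [17/30, 5/6) → index 5
j=5: u_5=4/5 ∈ [17/30, 5/6) → index 5
j=6: u_6=33/35 ∈ [5/6, 1) → index 6

0 0 2 2 5 5 6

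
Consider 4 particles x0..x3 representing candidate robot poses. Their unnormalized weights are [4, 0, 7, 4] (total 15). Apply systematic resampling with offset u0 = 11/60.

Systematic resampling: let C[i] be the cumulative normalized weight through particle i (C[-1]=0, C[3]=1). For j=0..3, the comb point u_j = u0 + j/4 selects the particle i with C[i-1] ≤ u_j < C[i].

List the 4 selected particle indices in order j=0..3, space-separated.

C = [4/15, 4/15, 11/15, 1]
j=0: u_0=11/60 ∈ [0, 4/15) → index 0
j=1: u_1=13/30 ∈ [4/15, 11/15) → index 2
j=2: u_2=41/60 ∈ [4/15, 11/15) → index 2
j=3: u_3=14/15 ∈ [11/15, 1) → index 3

0 2 2 3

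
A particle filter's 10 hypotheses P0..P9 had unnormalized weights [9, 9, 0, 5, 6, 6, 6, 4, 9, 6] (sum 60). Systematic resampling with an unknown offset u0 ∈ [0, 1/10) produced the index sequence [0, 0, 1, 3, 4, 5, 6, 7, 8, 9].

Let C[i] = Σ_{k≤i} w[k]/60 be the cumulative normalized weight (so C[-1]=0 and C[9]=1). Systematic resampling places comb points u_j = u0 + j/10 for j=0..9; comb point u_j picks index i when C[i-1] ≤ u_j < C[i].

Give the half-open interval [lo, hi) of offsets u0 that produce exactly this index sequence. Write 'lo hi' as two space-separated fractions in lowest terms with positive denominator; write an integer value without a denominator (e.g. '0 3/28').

0 1/20

C = [3/20, 3/10, 3/10, 23/60, 29/60, 7/12, 41/60, 3/4, 9/10, 1]
j=0 picked index 0: u0 ∈ [0, 3/20)
j=1 picked index 0: u0 ∈ [-1/10, 1/20)
j=2 picked index 1: u0 ∈ [-1/20, 1/10)
j=3 picked index 3: u0 ∈ [0, 1/12)
j=4 picked index 4: u0 ∈ [-1/60, 1/12)
j=5 picked index 5: u0 ∈ [-1/60, 1/12)
j=6 picked index 6: u0 ∈ [-1/60, 1/12)
j=7 picked index 7: u0 ∈ [-1/60, 1/20)
j=8 picked index 8: u0 ∈ [-1/20, 1/10)
j=9 picked index 9: u0 ∈ [0, 1/10)
intersection: [0, 1/20)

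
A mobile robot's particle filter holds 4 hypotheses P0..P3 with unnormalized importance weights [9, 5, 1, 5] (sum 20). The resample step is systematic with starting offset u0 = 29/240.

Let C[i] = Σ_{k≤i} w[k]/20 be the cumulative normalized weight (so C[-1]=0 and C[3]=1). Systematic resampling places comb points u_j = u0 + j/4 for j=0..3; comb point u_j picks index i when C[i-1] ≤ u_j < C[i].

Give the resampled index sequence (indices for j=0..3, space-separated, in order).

C = [9/20, 7/10, 3/4, 1]
j=0: u_0=29/240 ∈ [0, 9/20) → index 0
j=1: u_1=89/240 ∈ [0, 9/20) → index 0
j=2: u_2=149/240 ∈ [9/20, 7/10) → index 1
j=3: u_3=209/240 ∈ [3/4, 1) → index 3

0 0 1 3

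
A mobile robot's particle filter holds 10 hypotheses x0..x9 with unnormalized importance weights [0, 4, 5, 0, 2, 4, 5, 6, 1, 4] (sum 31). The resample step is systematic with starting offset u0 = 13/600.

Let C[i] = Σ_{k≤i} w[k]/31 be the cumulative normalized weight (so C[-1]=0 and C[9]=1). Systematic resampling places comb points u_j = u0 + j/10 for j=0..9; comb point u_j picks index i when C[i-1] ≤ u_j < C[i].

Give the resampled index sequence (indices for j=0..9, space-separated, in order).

1 1 2 4 5 6 6 7 7 9

C = [0, 4/31, 9/31, 9/31, 11/31, 15/31, 20/31, 26/31, 27/31, 1]
j=0: u_0=13/600 ∈ [0, 4/31) → index 1
j=1: u_1=73/600 ∈ [0, 4/31) → index 1
j=2: u_2=133/600 ∈ [4/31, 9/31) → index 2
j=3: u_3=193/600 ∈ [9/31, 11/31) → index 4
j=4: u_4=253/600 ∈ [11/31, 15/31) → index 5
j=5: u_5=313/600 ∈ [15/31, 20/31) → index 6
j=6: u_6=373/600 ∈ [15/31, 20/31) → index 6
j=7: u_7=433/600 ∈ [20/31, 26/31) → index 7
j=8: u_8=493/600 ∈ [20/31, 26/31) → index 7
j=9: u_9=553/600 ∈ [27/31, 1) → index 9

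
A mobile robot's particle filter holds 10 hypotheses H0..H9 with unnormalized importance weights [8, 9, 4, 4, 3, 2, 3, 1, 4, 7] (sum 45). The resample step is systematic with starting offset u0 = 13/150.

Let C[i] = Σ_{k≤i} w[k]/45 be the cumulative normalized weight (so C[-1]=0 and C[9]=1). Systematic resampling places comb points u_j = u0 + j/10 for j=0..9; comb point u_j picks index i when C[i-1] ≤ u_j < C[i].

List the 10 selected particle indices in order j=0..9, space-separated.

C = [8/45, 17/45, 7/15, 5/9, 28/45, 2/3, 11/15, 34/45, 38/45, 1]
j=0: u_0=13/150 ∈ [0, 8/45) → index 0
j=1: u_1=14/75 ∈ [8/45, 17/45) → index 1
j=2: u_2=43/150 ∈ [8/45, 17/45) → index 1
j=3: u_3=29/75 ∈ [17/45, 7/15) → index 2
j=4: u_4=73/150 ∈ [7/15, 5/9) → index 3
j=5: u_5=44/75 ∈ [5/9, 28/45) → index 4
j=6: u_6=103/150 ∈ [2/3, 11/15) → index 6
j=7: u_7=59/75 ∈ [34/45, 38/45) → index 8
j=8: u_8=133/150 ∈ [38/45, 1) → index 9
j=9: u_9=74/75 ∈ [38/45, 1) → index 9

0 1 1 2 3 4 6 8 9 9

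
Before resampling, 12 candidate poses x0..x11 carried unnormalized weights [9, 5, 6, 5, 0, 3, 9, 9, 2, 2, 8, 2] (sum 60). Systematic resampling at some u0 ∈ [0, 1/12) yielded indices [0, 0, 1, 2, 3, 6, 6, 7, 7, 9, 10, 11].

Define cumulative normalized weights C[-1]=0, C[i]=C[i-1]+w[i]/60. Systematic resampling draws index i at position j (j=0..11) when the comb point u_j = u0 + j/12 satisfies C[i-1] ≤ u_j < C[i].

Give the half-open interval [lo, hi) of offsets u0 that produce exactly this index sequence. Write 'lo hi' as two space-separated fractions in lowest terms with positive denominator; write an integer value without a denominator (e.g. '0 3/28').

1/20 1/15

C = [3/20, 7/30, 1/3, 5/12, 5/12, 7/15, 37/60, 23/30, 4/5, 5/6, 29/30, 1]
j=0 picked index 0: u0 ∈ [0, 3/20)
j=1 picked index 0: u0 ∈ [-1/12, 1/15)
j=2 picked index 1: u0 ∈ [-1/60, 1/15)
j=3 picked index 2: u0 ∈ [-1/60, 1/12)
j=4 picked index 3: u0 ∈ [0, 1/12)
j=5 picked index 6: u0 ∈ [1/20, 1/5)
j=6 picked index 6: u0 ∈ [-1/30, 7/60)
j=7 picked index 7: u0 ∈ [1/30, 11/60)
j=8 picked index 7: u0 ∈ [-1/20, 1/10)
j=9 picked index 9: u0 ∈ [1/20, 1/12)
j=10 picked index 10: u0 ∈ [0, 2/15)
j=11 picked index 11: u0 ∈ [1/20, 1/12)
intersection: [1/20, 1/15)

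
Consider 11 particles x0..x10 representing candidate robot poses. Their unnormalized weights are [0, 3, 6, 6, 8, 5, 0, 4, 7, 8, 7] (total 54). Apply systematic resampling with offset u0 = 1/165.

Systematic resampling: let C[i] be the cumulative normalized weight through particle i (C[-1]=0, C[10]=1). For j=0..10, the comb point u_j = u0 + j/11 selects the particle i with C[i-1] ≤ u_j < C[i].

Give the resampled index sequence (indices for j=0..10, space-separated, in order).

C = [0, 1/18, 1/6, 5/18, 23/54, 14/27, 14/27, 16/27, 13/18, 47/54, 1]
j=0: u_0=1/165 ∈ [0, 1/18) → index 1
j=1: u_1=16/165 ∈ [1/18, 1/6) → index 2
j=2: u_2=31/165 ∈ [1/6, 5/18) → index 3
j=3: u_3=46/165 ∈ [5/18, 23/54) → index 4
j=4: u_4=61/165 ∈ [5/18, 23/54) → index 4
j=5: u_5=76/165 ∈ [23/54, 14/27) → index 5
j=6: u_6=91/165 ∈ [14/27, 16/27) → index 7
j=7: u_7=106/165 ∈ [16/27, 13/18) → index 8
j=8: u_8=11/15 ∈ [13/18, 47/54) → index 9
j=9: u_9=136/165 ∈ [13/18, 47/54) → index 9
j=10: u_10=151/165 ∈ [47/54, 1) → index 10

1 2 3 4 4 5 7 8 9 9 10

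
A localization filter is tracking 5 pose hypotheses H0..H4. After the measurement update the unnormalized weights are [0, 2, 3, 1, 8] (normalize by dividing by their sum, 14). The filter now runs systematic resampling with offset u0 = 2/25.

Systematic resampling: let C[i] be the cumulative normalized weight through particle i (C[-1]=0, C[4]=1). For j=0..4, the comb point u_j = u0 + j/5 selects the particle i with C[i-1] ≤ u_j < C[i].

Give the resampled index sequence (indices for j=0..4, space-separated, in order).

1 2 4 4 4

C = [0, 1/7, 5/14, 3/7, 1]
j=0: u_0=2/25 ∈ [0, 1/7) → index 1
j=1: u_1=7/25 ∈ [1/7, 5/14) → index 2
j=2: u_2=12/25 ∈ [3/7, 1) → index 4
j=3: u_3=17/25 ∈ [3/7, 1) → index 4
j=4: u_4=22/25 ∈ [3/7, 1) → index 4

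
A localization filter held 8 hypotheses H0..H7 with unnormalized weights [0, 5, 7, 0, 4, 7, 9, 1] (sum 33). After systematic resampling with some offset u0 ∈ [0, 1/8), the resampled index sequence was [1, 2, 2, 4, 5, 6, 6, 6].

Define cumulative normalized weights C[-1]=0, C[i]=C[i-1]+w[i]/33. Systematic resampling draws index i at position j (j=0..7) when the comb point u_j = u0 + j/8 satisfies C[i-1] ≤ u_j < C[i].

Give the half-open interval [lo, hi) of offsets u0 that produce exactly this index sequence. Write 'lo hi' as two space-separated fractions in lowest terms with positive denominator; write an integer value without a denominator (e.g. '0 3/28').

C = [0, 5/33, 4/11, 4/11, 16/33, 23/33, 32/33, 1]
j=0 picked index 1: u0 ∈ [0, 5/33)
j=1 picked index 2: u0 ∈ [7/264, 21/88)
j=2 picked index 2: u0 ∈ [-13/132, 5/44)
j=3 picked index 4: u0 ∈ [-1/88, 29/264)
j=4 picked index 5: u0 ∈ [-1/66, 13/66)
j=5 picked index 6: u0 ∈ [19/264, 91/264)
j=6 picked index 6: u0 ∈ [-7/132, 29/132)
j=7 picked index 6: u0 ∈ [-47/264, 25/264)
intersection: [19/264, 25/264)

19/264 25/264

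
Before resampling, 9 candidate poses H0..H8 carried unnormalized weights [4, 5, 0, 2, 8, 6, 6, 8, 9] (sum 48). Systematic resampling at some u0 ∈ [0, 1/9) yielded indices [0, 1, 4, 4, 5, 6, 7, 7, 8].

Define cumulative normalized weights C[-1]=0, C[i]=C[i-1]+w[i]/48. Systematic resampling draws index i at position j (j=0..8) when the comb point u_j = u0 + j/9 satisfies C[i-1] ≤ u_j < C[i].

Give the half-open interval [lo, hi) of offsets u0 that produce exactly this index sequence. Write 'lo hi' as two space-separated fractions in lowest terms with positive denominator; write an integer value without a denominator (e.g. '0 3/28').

1/144 5/144

C = [1/12, 3/16, 3/16, 11/48, 19/48, 25/48, 31/48, 13/16, 1]
j=0 picked index 0: u0 ∈ [0, 1/12)
j=1 picked index 1: u0 ∈ [-1/36, 11/144)
j=2 picked index 4: u0 ∈ [1/144, 25/144)
j=3 picked index 4: u0 ∈ [-5/48, 1/16)
j=4 picked index 5: u0 ∈ [-7/144, 11/144)
j=5 picked index 6: u0 ∈ [-5/144, 13/144)
j=6 picked index 7: u0 ∈ [-1/48, 7/48)
j=7 picked index 7: u0 ∈ [-19/144, 5/144)
j=8 picked index 8: u0 ∈ [-11/144, 1/9)
intersection: [1/144, 5/144)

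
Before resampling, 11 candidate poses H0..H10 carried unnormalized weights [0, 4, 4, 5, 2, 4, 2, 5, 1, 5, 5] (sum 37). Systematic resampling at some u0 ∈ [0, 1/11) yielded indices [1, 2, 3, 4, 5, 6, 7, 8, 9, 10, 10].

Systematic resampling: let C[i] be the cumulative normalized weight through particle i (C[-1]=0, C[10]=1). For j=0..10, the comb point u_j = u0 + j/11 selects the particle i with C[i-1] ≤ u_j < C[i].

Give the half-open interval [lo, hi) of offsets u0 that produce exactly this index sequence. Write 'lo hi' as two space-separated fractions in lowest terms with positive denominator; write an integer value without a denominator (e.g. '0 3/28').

C = [0, 4/37, 8/37, 13/37, 15/37, 19/37, 21/37, 26/37, 27/37, 32/37, 1]
j=0 picked index 1: u0 ∈ [0, 4/37)
j=1 picked index 2: u0 ∈ [7/407, 51/407)
j=2 picked index 3: u0 ∈ [14/407, 69/407)
j=3 picked index 4: u0 ∈ [32/407, 54/407)
j=4 picked index 5: u0 ∈ [17/407, 61/407)
j=5 picked index 6: u0 ∈ [24/407, 46/407)
j=6 picked index 7: u0 ∈ [9/407, 64/407)
j=7 picked index 8: u0 ∈ [27/407, 38/407)
j=8 picked index 9: u0 ∈ [1/407, 56/407)
j=9 picked index 10: u0 ∈ [19/407, 2/11)
j=10 picked index 10: u0 ∈ [-18/407, 1/11)
intersection: [32/407, 1/11)

32/407 1/11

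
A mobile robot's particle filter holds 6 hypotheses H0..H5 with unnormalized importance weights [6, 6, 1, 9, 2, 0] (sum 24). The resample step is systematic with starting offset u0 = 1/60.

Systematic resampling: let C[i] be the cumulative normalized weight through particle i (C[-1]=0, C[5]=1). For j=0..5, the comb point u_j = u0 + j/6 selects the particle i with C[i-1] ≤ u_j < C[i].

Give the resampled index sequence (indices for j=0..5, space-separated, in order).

0 0 1 2 3 3

C = [1/4, 1/2, 13/24, 11/12, 1, 1]
j=0: u_0=1/60 ∈ [0, 1/4) → index 0
j=1: u_1=11/60 ∈ [0, 1/4) → index 0
j=2: u_2=7/20 ∈ [1/4, 1/2) → index 1
j=3: u_3=31/60 ∈ [1/2, 13/24) → index 2
j=4: u_4=41/60 ∈ [13/24, 11/12) → index 3
j=5: u_5=17/20 ∈ [13/24, 11/12) → index 3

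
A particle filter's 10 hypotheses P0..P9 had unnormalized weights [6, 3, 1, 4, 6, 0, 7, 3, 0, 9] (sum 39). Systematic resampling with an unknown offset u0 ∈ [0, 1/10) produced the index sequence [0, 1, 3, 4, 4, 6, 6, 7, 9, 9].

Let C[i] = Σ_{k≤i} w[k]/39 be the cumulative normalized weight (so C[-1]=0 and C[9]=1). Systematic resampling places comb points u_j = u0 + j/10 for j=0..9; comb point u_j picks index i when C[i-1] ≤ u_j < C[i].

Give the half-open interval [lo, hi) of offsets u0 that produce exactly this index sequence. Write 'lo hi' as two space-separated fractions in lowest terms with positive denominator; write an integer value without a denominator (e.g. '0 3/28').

C = [2/13, 3/13, 10/39, 14/39, 20/39, 20/39, 9/13, 10/13, 10/13, 1]
j=0 picked index 0: u0 ∈ [0, 2/13)
j=1 picked index 1: u0 ∈ [7/130, 17/130)
j=2 picked index 3: u0 ∈ [11/195, 31/195)
j=3 picked index 4: u0 ∈ [23/390, 83/390)
j=4 picked index 4: u0 ∈ [-8/195, 22/195)
j=5 picked index 6: u0 ∈ [1/78, 5/26)
j=6 picked index 6: u0 ∈ [-17/195, 6/65)
j=7 picked index 7: u0 ∈ [-1/130, 9/130)
j=8 picked index 9: u0 ∈ [-2/65, 1/5)
j=9 picked index 9: u0 ∈ [-17/130, 1/10)
intersection: [23/390, 9/130)

23/390 9/130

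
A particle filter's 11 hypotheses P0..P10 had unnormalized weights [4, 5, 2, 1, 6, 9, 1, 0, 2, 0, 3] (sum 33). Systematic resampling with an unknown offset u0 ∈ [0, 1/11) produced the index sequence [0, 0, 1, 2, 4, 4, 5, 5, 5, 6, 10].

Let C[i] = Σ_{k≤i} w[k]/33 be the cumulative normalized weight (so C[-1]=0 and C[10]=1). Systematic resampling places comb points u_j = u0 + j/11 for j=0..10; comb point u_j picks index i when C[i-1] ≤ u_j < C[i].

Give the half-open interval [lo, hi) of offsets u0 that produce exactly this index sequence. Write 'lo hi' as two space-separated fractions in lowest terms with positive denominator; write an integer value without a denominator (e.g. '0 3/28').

0 1/33

C = [4/33, 3/11, 1/3, 4/11, 6/11, 9/11, 28/33, 28/33, 10/11, 10/11, 1]
j=0 picked index 0: u0 ∈ [0, 4/33)
j=1 picked index 0: u0 ∈ [-1/11, 1/33)
j=2 picked index 1: u0 ∈ [-2/33, 1/11)
j=3 picked index 2: u0 ∈ [0, 2/33)
j=4 picked index 4: u0 ∈ [0, 2/11)
j=5 picked index 4: u0 ∈ [-1/11, 1/11)
j=6 picked index 5: u0 ∈ [0, 3/11)
j=7 picked index 5: u0 ∈ [-1/11, 2/11)
j=8 picked index 5: u0 ∈ [-2/11, 1/11)
j=9 picked index 6: u0 ∈ [0, 1/33)
j=10 picked index 10: u0 ∈ [0, 1/11)
intersection: [0, 1/33)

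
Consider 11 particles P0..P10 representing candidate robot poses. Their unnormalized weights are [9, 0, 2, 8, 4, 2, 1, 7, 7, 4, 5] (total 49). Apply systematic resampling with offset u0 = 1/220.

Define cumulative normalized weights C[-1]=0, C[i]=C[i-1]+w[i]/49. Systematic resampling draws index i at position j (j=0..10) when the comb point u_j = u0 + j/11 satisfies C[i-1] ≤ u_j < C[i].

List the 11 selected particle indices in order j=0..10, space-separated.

0 0 2 3 3 4 7 7 8 9 10

C = [9/49, 9/49, 11/49, 19/49, 23/49, 25/49, 26/49, 33/49, 40/49, 44/49, 1]
j=0: u_0=1/220 ∈ [0, 9/49) → index 0
j=1: u_1=21/220 ∈ [0, 9/49) → index 0
j=2: u_2=41/220 ∈ [9/49, 11/49) → index 2
j=3: u_3=61/220 ∈ [11/49, 19/49) → index 3
j=4: u_4=81/220 ∈ [11/49, 19/49) → index 3
j=5: u_5=101/220 ∈ [19/49, 23/49) → index 4
j=6: u_6=11/20 ∈ [26/49, 33/49) → index 7
j=7: u_7=141/220 ∈ [26/49, 33/49) → index 7
j=8: u_8=161/220 ∈ [33/49, 40/49) → index 8
j=9: u_9=181/220 ∈ [40/49, 44/49) → index 9
j=10: u_10=201/220 ∈ [44/49, 1) → index 10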